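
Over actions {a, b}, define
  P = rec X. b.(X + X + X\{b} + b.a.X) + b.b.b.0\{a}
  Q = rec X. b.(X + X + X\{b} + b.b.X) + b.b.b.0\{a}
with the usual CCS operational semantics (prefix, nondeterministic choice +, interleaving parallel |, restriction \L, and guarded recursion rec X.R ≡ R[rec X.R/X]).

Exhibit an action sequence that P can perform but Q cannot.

LTS(P): 6 reachable states
  m0 = rec X. b.(X + X + X\{b} + b.a.X) + b.b.b.0\{a} ⊢ =b=> m1, =b=> m2
  m1 = (rec X. b.(X + X + X\{b} + b.a.X) + b.b.b.0\{a}) + (rec X. b.(X + X + X\{b} + b.a.X) + b.b.b.0\{a}) + (rec X. b.(X + X + X\{b} + b.a.X) + b.b.b.0\{a})\{b} + b.a.(rec X. b.(X + X + X\{b} + b.a.X) + b.b.b.0\{a}) ⊢ =b=> m1, =b=> m2, =b=> m3
  m2 = b.b.0\{a} ⊢ =b=> m4
  m3 = a.(rec X. b.(X + X + X\{b} + b.a.X) + b.b.b.0\{a}) ⊢ =a=> m0
  m4 = b.0\{a} ⊢ =b=> m5
  m5 = 0\{a} ⊢ stopped
LTS(Q): 6 reachable states
  n0 = rec X. b.(X + X + X\{b} + b.b.X) + b.b.b.0\{a} ⊢ =b=> n1, =b=> n2
  n1 = (rec X. b.(X + X + X\{b} + b.b.X) + b.b.b.0\{a}) + (rec X. b.(X + X + X\{b} + b.b.X) + b.b.b.0\{a}) + (rec X. b.(X + X + X\{b} + b.b.X) + b.b.b.0\{a})\{b} + b.b.(rec X. b.(X + X + X\{b} + b.b.X) + b.b.b.0\{a}) ⊢ =b=> n1, =b=> n2, =b=> n3
  n2 = b.b.0\{a} ⊢ =b=> n4
  n3 = b.(rec X. b.(X + X + X\{b} + b.b.X) + b.b.b.0\{a}) ⊢ =b=> n0
  n4 = b.0\{a} ⊢ =b=> n5
  n5 = 0\{a} ⊢ stopped
Trace ⟨bba⟩ through P, begin at {m0}:
  step 1 (b): {m1, m2}
  step 2 (b): {m1, m2, m3, m4}
  step 3 (a): {m0}
  ✓ P
Trace ⟨bba⟩ through Q, begin at {n0}:
  step 1 (b): {n1, n2}
  step 2 (b): {n1, n2, n3, n4}
  step 3 (a): ∅  — Q cannot continue

bba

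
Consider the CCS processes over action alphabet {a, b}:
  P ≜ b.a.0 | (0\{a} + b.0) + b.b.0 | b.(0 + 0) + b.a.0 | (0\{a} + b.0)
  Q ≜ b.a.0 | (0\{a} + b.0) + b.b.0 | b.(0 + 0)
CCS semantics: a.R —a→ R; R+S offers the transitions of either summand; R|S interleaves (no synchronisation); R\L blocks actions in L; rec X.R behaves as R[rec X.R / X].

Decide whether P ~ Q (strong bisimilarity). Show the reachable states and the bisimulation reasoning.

LTS(P): 11 reachable states
  m0 = b.a.0 | (0\{a} + b.0) + b.b.0 | b.(0 + 0) + b.a.0 | (0\{a} + b.0) → --b--▸ m1, --b--▸ m2, --b--▸ m3, --b--▸ m4
  m1 = a.0 | (0\{a} + b.0) → --a--▸ m5, --b--▸ m6
  m2 = b.0 | b.(0 + 0) → --b--▸ m7, --b--▸ m8
  m3 = b.a.0 | 0 → --b--▸ m6
  m4 = b.b.0 | (0 + 0) → --b--▸ m8
  m5 = 0 | (0\{a} + b.0) → --b--▸ m9
  m6 = a.0 | 0 → --a--▸ m9
  m7 = 0 | b.(0 + 0) → --b--▸ m10
  m8 = b.0 | (0 + 0) → --b--▸ m10
  m9 = 0 | 0 → ·
  m10 = 0 | (0 + 0) → ·
LTS(Q): 11 reachable states
  n0 = b.a.0 | (0\{a} + b.0) + b.b.0 | b.(0 + 0) → --b--▸ n1, --b--▸ n2, --b--▸ n3, --b--▸ n4
  n1 = a.0 | (0\{a} + b.0) → --a--▸ n5, --b--▸ n6
  n2 = b.0 | b.(0 + 0) → --b--▸ n7, --b--▸ n8
  n3 = b.a.0 | 0 → --b--▸ n6
  n4 = b.b.0 | (0 + 0) → --b--▸ n8
  n5 = 0 | (0\{a} + b.0) → --b--▸ n9
  n6 = a.0 | 0 → --a--▸ n9
  n7 = 0 | b.(0 + 0) → --b--▸ n10
  n8 = b.0 | (0 + 0) → --b--▸ n10
  n9 = 0 | 0 → ·
  n10 = 0 | (0 + 0) → ·
Partition-refinement fixed point:
  B0 = {m0, n0}
  B1 = {m3, n3}
  B2 = {m6, n6}
  B3 = {m10, m9, n10, n9}
  B4 = {m2, m4, n2, n4}
  B5 = {m5, m7, m8, n5, n7, n8}
  B6 = {m1, n1}
m0 ∈ B0, n0 ∈ B0 → same block

P ~ Q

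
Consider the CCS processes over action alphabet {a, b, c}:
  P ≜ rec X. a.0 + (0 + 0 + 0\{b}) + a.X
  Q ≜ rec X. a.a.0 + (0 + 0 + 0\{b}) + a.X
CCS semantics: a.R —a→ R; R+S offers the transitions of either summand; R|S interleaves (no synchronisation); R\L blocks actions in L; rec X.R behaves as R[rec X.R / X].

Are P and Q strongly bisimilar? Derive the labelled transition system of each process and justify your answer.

P ≁ Q

Reachable graph of P (2 states):
  u0 = rec X. a.0 + (0 + 0 + 0\{b}) + a.X :: =a=> u0, =a=> u1
  u1 = 0 :: deadlocked
Reachable graph of Q (3 states):
  v0 = rec X. a.a.0 + (0 + 0 + 0\{b}) + a.X :: =a=> v0, =a=> v1
  v1 = a.0 :: =a=> v2
  v2 = 0 :: deadlocked
Partition-refinement fixed point:
  B0 = {u0}
  B1 = {u1, v2}
  B2 = {v0}
  B3 = {v1}
u0 ∈ B0, v0 ∈ B2 → different blocks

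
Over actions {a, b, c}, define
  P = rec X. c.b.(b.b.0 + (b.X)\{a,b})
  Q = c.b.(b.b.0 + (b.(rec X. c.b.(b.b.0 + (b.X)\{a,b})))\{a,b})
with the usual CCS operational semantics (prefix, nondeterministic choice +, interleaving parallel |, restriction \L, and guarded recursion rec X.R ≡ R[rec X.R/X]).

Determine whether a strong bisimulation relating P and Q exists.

P's transition system — 5 states:
  u0 = rec X. c.b.(b.b.0 + (b.X)\{a,b}) :: ··c··> u1
  u1 = b.(b.b.0 + (b.(rec X. c.b.(b.b.0 + (b.X)\{a,b})))\{a,b}) :: ··b··> u2
  u2 = b.b.0 + (b.(rec X. c.b.(b.b.0 + (b.X)\{a,b})))\{a,b} :: ··b··> u3
  u3 = b.0 :: ··b··> u4
  u4 = 0 :: ∅
Q's transition system — 5 states:
  v0 = c.b.(b.b.0 + (b.(rec X. c.b.(b.b.0 + (b.X)\{a,b})))\{a,b}) :: ··c··> v1
  v1 = b.(b.b.0 + (b.(rec X. c.b.(b.b.0 + (b.X)\{a,b})))\{a,b}) :: ··b··> v2
  v2 = b.b.0 + (b.(rec X. c.b.(b.b.0 + (b.X)\{a,b})))\{a,b} :: ··b··> v3
  v3 = b.0 :: ··b··> v4
  v4 = 0 :: ∅
Coarsest stable partition (strong bisimilarity classes):
  B0 = {u0, v0}
  B1 = {u1, v1}
  B2 = {u2, v2}
  B3 = {u3, v3}
  B4 = {u4, v4}
u0 ∈ B0, v0 ∈ B0 → same block

YES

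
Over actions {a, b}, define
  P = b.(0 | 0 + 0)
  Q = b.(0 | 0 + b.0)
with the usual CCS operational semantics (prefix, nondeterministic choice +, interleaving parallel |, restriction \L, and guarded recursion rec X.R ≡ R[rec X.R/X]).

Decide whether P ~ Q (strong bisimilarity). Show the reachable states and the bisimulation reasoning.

Reachable graph of P (2 states):
  p0 = b.(0 | 0 + 0) :: —b→ p1
  p1 = 0 | 0 + 0 :: stopped
Reachable graph of Q (3 states):
  q0 = b.(0 | 0 + b.0) :: —b→ q1
  q1 = 0 | 0 + b.0 :: —b→ q2
  q2 = 0 :: stopped
Coarsest stable partition (strong bisimilarity classes):
  B0 = {p0, q1}
  B1 = {p1, q2}
  B2 = {q0}
p0 ∈ B0, q0 ∈ B2 → different blocks

not bisimilar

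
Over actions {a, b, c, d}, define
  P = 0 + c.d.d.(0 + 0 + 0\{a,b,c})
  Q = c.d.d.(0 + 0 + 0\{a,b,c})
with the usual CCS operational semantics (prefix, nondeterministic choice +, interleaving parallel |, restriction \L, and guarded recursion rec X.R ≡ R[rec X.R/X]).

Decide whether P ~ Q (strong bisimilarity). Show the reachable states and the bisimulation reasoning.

LTS(P): 4 reachable states
  p0 = 0 + c.d.d.(0 + 0 + 0\{a,b,c}) ⊢ --c--▸ p1
  p1 = d.d.(0 + 0 + 0\{a,b,c}) ⊢ --d--▸ p2
  p2 = d.(0 + 0 + 0\{a,b,c}) ⊢ --d--▸ p3
  p3 = 0 + 0 + 0\{a,b,c} ⊢ deadlocked
LTS(Q): 4 reachable states
  q0 = c.d.d.(0 + 0 + 0\{a,b,c}) ⊢ --c--▸ q1
  q1 = d.d.(0 + 0 + 0\{a,b,c}) ⊢ --d--▸ q2
  q2 = d.(0 + 0 + 0\{a,b,c}) ⊢ --d--▸ q3
  q3 = 0 + 0 + 0\{a,b,c} ⊢ deadlocked
Bisimilarity quotient blocks:
  B0 = {p0, q0}
  B1 = {p1, q1}
  B2 = {p2, q2}
  B3 = {p3, q3}
p0 ∈ B0, q0 ∈ B0 → same block

YES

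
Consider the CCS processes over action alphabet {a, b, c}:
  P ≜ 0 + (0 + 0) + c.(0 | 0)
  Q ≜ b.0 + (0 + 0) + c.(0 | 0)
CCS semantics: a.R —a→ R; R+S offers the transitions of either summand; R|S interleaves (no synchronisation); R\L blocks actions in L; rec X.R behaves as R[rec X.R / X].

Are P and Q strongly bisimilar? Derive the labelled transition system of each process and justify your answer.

not bisimilar

LTS(P): 2 reachable states
  m0 = 0 + (0 + 0) + c.(0 | 0) :: --c--▸ m1
  m1 = 0 | 0 :: stopped
LTS(Q): 3 reachable states
  n0 = b.0 + (0 + 0) + c.(0 | 0) :: --b--▸ n1, --c--▸ n2
  n1 = 0 :: stopped
  n2 = 0 | 0 :: stopped
Coarsest stable partition (strong bisimilarity classes):
  B0 = {m0}
  B1 = {m1, n1, n2}
  B2 = {n0}
m0 ∈ B0, n0 ∈ B2 → different blocks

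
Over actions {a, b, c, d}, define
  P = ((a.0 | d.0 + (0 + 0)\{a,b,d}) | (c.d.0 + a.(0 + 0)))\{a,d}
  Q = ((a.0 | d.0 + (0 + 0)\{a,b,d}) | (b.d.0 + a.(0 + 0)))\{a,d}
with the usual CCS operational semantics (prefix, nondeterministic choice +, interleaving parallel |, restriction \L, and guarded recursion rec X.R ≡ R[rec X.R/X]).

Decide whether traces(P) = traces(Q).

trace-distinct — witness ⟨c⟩

P's transition system — 2 states:
  s0 = ((a.0 | d.0 + (0 + 0)\{a,b,d}) | (c.d.0 + a.(0 + 0)))\{a,d} has moves --c--▸ s1
  s1 = ((a.0 | d.0 + (0 + 0)\{a,b,d}) | d.0)\{a,d} has moves ∅
Q's transition system — 2 states:
  t0 = ((a.0 | d.0 + (0 + 0)\{a,b,d}) | (b.d.0 + a.(0 + 0)))\{a,d} has moves --b--▸ t1
  t1 = ((a.0 | d.0 + (0 + 0)\{a,b,d}) | d.0)\{a,d} has moves ∅
Executing c from P (initial set {s0}):
  step 1 (c): {s1}
  ✓ P
Executing c from Q (initial set {t0}):
  step 1 (c): ∅  — Q cannot continue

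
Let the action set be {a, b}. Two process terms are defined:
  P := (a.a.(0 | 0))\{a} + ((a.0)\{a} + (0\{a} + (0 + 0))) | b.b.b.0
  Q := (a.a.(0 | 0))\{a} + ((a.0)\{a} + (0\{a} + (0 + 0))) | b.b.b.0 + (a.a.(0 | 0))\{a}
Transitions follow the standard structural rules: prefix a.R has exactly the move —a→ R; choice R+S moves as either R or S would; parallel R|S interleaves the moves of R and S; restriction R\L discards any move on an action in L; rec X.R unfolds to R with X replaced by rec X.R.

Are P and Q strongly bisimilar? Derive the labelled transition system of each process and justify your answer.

LTS(P): 4 reachable states
  m0 = (a.a.(0 | 0))\{a} + ((a.0)\{a} + (0\{a} + (0 + 0))) | b.b.b.0 ⊢ —b→ m1
  m1 = ((a.0)\{a} + (0\{a} + (0 + 0))) | b.b.0 ⊢ —b→ m2
  m2 = ((a.0)\{a} + (0\{a} + (0 + 0))) | b.0 ⊢ —b→ m3
  m3 = ((a.0)\{a} + (0\{a} + (0 + 0))) | 0 ⊢ stopped
LTS(Q): 4 reachable states
  n0 = (a.a.(0 | 0))\{a} + ((a.0)\{a} + (0\{a} + (0 + 0))) | b.b.b.0 + (a.a.(0 | 0))\{a} ⊢ —b→ n1
  n1 = ((a.0)\{a} + (0\{a} + (0 + 0))) | b.b.0 ⊢ —b→ n2
  n2 = ((a.0)\{a} + (0\{a} + (0 + 0))) | b.0 ⊢ —b→ n3
  n3 = ((a.0)\{a} + (0\{a} + (0 + 0))) | 0 ⊢ stopped
Partition-refinement fixed point:
  B0 = {m0, n0}
  B1 = {m1, n1}
  B2 = {m2, n2}
  B3 = {m3, n3}
m0 ∈ B0, n0 ∈ B0 → same block

P ~ Q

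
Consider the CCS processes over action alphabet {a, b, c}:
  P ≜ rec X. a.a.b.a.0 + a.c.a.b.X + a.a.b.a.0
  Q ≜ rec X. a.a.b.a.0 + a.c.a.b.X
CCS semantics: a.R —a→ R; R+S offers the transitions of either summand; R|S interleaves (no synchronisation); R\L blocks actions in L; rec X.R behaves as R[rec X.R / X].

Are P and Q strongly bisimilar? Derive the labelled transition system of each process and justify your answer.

LTS(P): 8 reachable states
  m0 = rec X. a.a.b.a.0 + a.c.a.b.X + a.a.b.a.0 ⊢ =a=> m1, =a=> m2
  m1 = a.b.a.0 ⊢ =a=> m3
  m2 = c.a.b.(rec X. a.a.b.a.0 + a.c.a.b.X + a.a.b.a.0) ⊢ =c=> m4
  m3 = b.a.0 ⊢ =b=> m5
  m4 = a.b.(rec X. a.a.b.a.0 + a.c.a.b.X + a.a.b.a.0) ⊢ =a=> m6
  m5 = a.0 ⊢ =a=> m7
  m6 = b.(rec X. a.a.b.a.0 + a.c.a.b.X + a.a.b.a.0) ⊢ =b=> m0
  m7 = 0 ⊢ (no moves)
LTS(Q): 8 reachable states
  n0 = rec X. a.a.b.a.0 + a.c.a.b.X ⊢ =a=> n1, =a=> n2
  n1 = a.b.a.0 ⊢ =a=> n3
  n2 = c.a.b.(rec X. a.a.b.a.0 + a.c.a.b.X) ⊢ =c=> n4
  n3 = b.a.0 ⊢ =b=> n5
  n4 = a.b.(rec X. a.a.b.a.0 + a.c.a.b.X) ⊢ =a=> n6
  n5 = a.0 ⊢ =a=> n7
  n6 = b.(rec X. a.a.b.a.0 + a.c.a.b.X) ⊢ =b=> n0
  n7 = 0 ⊢ (no moves)
Coarsest stable partition (strong bisimilarity classes):
  B0 = {m0, n0}
  B1 = {m2, n2}
  B2 = {m4, n4}
  B3 = {m6, n6}
  B4 = {m1, n1}
  B5 = {m3, n3}
  B6 = {m5, n5}
  B7 = {m7, n7}
m0 ∈ B0, n0 ∈ B0 → same block

YES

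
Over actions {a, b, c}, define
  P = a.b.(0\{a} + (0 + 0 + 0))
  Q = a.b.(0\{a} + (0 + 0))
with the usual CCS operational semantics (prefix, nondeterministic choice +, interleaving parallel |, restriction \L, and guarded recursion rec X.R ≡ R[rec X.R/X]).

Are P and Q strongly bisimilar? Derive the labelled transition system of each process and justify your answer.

YES

Reachable graph of P (3 states):
  u0 = a.b.(0\{a} + (0 + 0 + 0)) → —a→ u1
  u1 = b.(0\{a} + (0 + 0 + 0)) → —b→ u2
  u2 = 0\{a} + (0 + 0 + 0) → ∅
Reachable graph of Q (3 states):
  v0 = a.b.(0\{a} + (0 + 0)) → —a→ v1
  v1 = b.(0\{a} + (0 + 0)) → —b→ v2
  v2 = 0\{a} + (0 + 0) → ∅
Partition-refinement fixed point:
  B0 = {u0, v0}
  B1 = {u1, v1}
  B2 = {u2, v2}
u0 ∈ B0, v0 ∈ B0 → same block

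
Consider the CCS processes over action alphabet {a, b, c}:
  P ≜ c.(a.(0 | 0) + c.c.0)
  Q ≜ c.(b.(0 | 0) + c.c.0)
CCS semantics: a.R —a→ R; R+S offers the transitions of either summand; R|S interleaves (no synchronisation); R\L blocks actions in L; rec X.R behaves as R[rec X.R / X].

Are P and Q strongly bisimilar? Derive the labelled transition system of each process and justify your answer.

P's transition system — 5 states:
  m0 = c.(a.(0 | 0) + c.c.0) has moves ··c··> m1
  m1 = a.(0 | 0) + c.c.0 has moves ··a··> m2, ··c··> m3
  m2 = 0 | 0 has moves deadlocked
  m3 = c.0 has moves ··c··> m4
  m4 = 0 has moves deadlocked
Q's transition system — 5 states:
  n0 = c.(b.(0 | 0) + c.c.0) has moves ··c··> n1
  n1 = b.(0 | 0) + c.c.0 has moves ··b··> n2, ··c··> n3
  n2 = 0 | 0 has moves deadlocked
  n3 = c.0 has moves ··c··> n4
  n4 = 0 has moves deadlocked
Partition-refinement fixed point:
  B0 = {m0}
  B1 = {m1}
  B2 = {m2, m4, n2, n4}
  B3 = {m3, n3}
  B4 = {n0}
  B5 = {n1}
m0 ∈ B0, n0 ∈ B4 → different blocks

not bisimilar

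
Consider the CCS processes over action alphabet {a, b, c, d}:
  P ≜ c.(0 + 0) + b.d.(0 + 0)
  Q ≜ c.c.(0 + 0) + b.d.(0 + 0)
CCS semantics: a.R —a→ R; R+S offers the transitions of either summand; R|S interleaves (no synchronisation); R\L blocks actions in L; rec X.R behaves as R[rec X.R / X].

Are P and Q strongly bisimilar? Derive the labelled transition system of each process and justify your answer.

P's transition system — 3 states:
  p0 = c.(0 + 0) + b.d.(0 + 0) :: --b--▸ p1, --c--▸ p2
  p1 = d.(0 + 0) :: --d--▸ p2
  p2 = 0 + 0 :: (no moves)
Q's transition system — 4 states:
  q0 = c.c.(0 + 0) + b.d.(0 + 0) :: --b--▸ q1, --c--▸ q2
  q1 = d.(0 + 0) :: --d--▸ q3
  q2 = c.(0 + 0) :: --c--▸ q3
  q3 = 0 + 0 :: (no moves)
Partition-refinement fixed point:
  B0 = {p0}
  B1 = {p2, q3}
  B2 = {p1, q1}
  B3 = {q0}
  B4 = {q2}
p0 ∈ B0, q0 ∈ B3 → different blocks

NO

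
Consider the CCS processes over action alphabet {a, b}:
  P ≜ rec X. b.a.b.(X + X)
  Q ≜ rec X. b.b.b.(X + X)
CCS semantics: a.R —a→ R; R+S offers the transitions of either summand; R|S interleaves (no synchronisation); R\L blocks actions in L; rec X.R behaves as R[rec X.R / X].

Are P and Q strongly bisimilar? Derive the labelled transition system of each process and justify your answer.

NO

Reachable graph of P (4 states):
  p0 = rec X. b.a.b.(X + X) :: =b=> p1
  p1 = a.b.((rec X. b.a.b.(X + X)) + (rec X. b.a.b.(X + X))) :: =a=> p2
  p2 = b.((rec X. b.a.b.(X + X)) + (rec X. b.a.b.(X + X))) :: =b=> p3
  p3 = (rec X. b.a.b.(X + X)) + (rec X. b.a.b.(X + X)) :: =b=> p1
Reachable graph of Q (4 states):
  q0 = rec X. b.b.b.(X + X) :: =b=> q1
  q1 = b.b.((rec X. b.b.b.(X + X)) + (rec X. b.b.b.(X + X))) :: =b=> q2
  q2 = b.((rec X. b.b.b.(X + X)) + (rec X. b.b.b.(X + X))) :: =b=> q3
  q3 = (rec X. b.b.b.(X + X)) + (rec X. b.b.b.(X + X)) :: =b=> q1
Partition-refinement fixed point:
  B0 = {p0, p3}
  B1 = {p1}
  B2 = {p2}
  B3 = {q0, q1, q2, q3}
p0 ∈ B0, q0 ∈ B3 → different blocks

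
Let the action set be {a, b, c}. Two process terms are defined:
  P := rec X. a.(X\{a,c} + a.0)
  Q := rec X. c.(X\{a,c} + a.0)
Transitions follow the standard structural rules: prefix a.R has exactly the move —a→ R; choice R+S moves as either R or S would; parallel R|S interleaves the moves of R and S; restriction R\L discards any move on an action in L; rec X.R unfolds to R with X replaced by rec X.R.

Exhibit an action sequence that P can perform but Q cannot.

a

Reachable graph of P (3 states):
  p0 = rec X. a.(X\{a,c} + a.0) | -a-> p1
  p1 = (rec X. a.(X\{a,c} + a.0))\{a,c} + a.0 | -a-> p2
  p2 = 0 | ∅
Reachable graph of Q (3 states):
  q0 = rec X. c.(X\{a,c} + a.0) | -c-> q1
  q1 = (rec X. c.(X\{a,c} + a.0))\{a,c} + a.0 | -a-> q2
  q2 = 0 | ∅
Run σ = ⟨a⟩ on P: start {p0}
  [1] a ⇒ {p1}
  P completes σ.
Run σ = ⟨a⟩ on Q: start {q0}
  [1] a ⇒ ∅ (Q stuck)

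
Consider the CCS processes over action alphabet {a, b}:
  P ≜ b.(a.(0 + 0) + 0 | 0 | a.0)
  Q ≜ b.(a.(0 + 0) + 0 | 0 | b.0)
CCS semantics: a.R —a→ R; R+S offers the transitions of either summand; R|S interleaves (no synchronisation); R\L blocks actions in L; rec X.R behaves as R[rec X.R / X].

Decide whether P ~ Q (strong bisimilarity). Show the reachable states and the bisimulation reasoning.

NO

P's transition system — 4 states:
  u0 = b.(a.(0 + 0) + 0 | 0 | a.0) ⊢ =b=> u1
  u1 = a.(0 + 0) + 0 | 0 | a.0 ⊢ =a=> u2, =a=> u3
  u2 = 0 + 0 ⊢ stopped
  u3 = 0 | 0 | 0 ⊢ stopped
Q's transition system — 4 states:
  v0 = b.(a.(0 + 0) + 0 | 0 | b.0) ⊢ =b=> v1
  v1 = a.(0 + 0) + 0 | 0 | b.0 ⊢ =a=> v2, =b=> v3
  v2 = 0 + 0 ⊢ stopped
  v3 = 0 | 0 | 0 ⊢ stopped
Partition-refinement fixed point:
  B0 = {u0}
  B1 = {u1}
  B2 = {u2, u3, v2, v3}
  B3 = {v0}
  B4 = {v1}
u0 ∈ B0, v0 ∈ B3 → different blocks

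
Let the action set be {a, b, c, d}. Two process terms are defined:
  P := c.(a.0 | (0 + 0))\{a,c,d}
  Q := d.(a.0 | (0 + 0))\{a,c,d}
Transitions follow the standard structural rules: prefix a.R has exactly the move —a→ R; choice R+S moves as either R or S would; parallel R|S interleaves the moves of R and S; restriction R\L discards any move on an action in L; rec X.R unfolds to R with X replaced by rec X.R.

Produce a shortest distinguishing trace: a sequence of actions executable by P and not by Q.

c

P's transition system — 2 states:
  s0 = c.(a.0 | (0 + 0))\{a,c,d} has moves --c--▸ s1
  s1 = (a.0 | (0 + 0))\{a,c,d} has moves stopped
Q's transition system — 2 states:
  t0 = d.(a.0 | (0 + 0))\{a,c,d} has moves --d--▸ t1
  t1 = (a.0 | (0 + 0))\{a,c,d} has moves stopped
Executing c from P (initial set {s0}):
  after c @ step 1: {s1}
  ✓ P
Executing c from Q (initial set {t0}):
  after c @ step 1: ∅ (Q stuck)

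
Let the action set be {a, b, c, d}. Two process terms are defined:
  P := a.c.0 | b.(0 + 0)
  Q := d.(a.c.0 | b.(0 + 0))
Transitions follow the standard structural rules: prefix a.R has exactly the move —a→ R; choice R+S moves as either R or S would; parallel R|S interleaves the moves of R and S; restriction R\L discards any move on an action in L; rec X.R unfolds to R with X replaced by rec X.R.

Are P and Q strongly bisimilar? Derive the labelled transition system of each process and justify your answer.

Reachable graph of P (6 states):
  u0 = a.c.0 | b.(0 + 0) → -a-> u1, -b-> u2
  u1 = c.0 | b.(0 + 0) → -b-> u3, -c-> u4
  u2 = a.c.0 | (0 + 0) → -a-> u3
  u3 = c.0 | (0 + 0) → -c-> u5
  u4 = 0 | b.(0 + 0) → -b-> u5
  u5 = 0 | (0 + 0) → stopped
Reachable graph of Q (7 states):
  v0 = d.(a.c.0 | b.(0 + 0)) → -d-> v1
  v1 = a.c.0 | b.(0 + 0) → -a-> v2, -b-> v3
  v2 = c.0 | b.(0 + 0) → -b-> v4, -c-> v5
  v3 = a.c.0 | (0 + 0) → -a-> v4
  v4 = c.0 | (0 + 0) → -c-> v6
  v5 = 0 | b.(0 + 0) → -b-> v6
  v6 = 0 | (0 + 0) → stopped
Partition-refinement fixed point:
  B0 = {u0, v1}
  B1 = {u1, v2}
  B2 = {u4, v5}
  B3 = {u5, v6}
  B4 = {u3, v4}
  B5 = {u2, v3}
  B6 = {v0}
u0 ∈ B0, v0 ∈ B6 → different blocks

not bisimilar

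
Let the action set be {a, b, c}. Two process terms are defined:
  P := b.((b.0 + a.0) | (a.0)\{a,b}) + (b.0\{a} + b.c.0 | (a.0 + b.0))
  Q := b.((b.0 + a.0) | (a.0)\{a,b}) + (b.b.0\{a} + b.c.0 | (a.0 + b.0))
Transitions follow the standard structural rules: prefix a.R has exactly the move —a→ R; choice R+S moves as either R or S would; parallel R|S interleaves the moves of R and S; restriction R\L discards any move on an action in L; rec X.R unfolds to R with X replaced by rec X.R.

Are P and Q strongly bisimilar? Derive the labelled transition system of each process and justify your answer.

Reachable graph of P (9 states):
  s0 = b.((b.0 + a.0) | (a.0)\{a,b}) + (b.0\{a} + b.c.0 | (a.0 + b.0)) has moves -a-> s1, -b-> s1, -b-> s2, -b-> s3, -b-> s4
  s1 = b.c.0 | 0 has moves -b-> s5
  s2 = (b.0 + a.0) | (a.0)\{a,b} has moves -a-> s6, -b-> s6
  s3 = 0\{a} has moves deadlocked
  s4 = c.0 | (a.0 + b.0) has moves -a-> s5, -b-> s5, -c-> s7
  s5 = c.0 | 0 has moves -c-> s8
  s6 = 0 | (a.0)\{a,b} has moves deadlocked
  s7 = 0 | (a.0 + b.0) has moves -a-> s8, -b-> s8
  s8 = 0 | 0 has moves deadlocked
Reachable graph of Q (10 states):
  t0 = b.((b.0 + a.0) | (a.0)\{a,b}) + (b.b.0\{a} + b.c.0 | (a.0 + b.0)) has moves -a-> t1, -b-> t1, -b-> t2, -b-> t3, -b-> t4
  t1 = b.c.0 | 0 has moves -b-> t5
  t2 = (b.0 + a.0) | (a.0)\{a,b} has moves -a-> t6, -b-> t6
  t3 = b.0\{a} has moves -b-> t7
  t4 = c.0 | (a.0 + b.0) has moves -a-> t5, -b-> t5, -c-> t8
  t5 = c.0 | 0 has moves -c-> t9
  t6 = 0 | (a.0)\{a,b} has moves deadlocked
  t7 = 0\{a} has moves deadlocked
  t8 = 0 | (a.0 + b.0) has moves -a-> t9, -b-> t9
  t9 = 0 | 0 has moves deadlocked
Bisimilarity quotient blocks:
  B0 = {s0}
  B1 = {s1, t1}
  B2 = {s5, t5}
  B3 = {s3, s6, s8, t6, t7, t9}
  B4 = {s4, t4}
  B5 = {s2, s7, t2, t8}
  B6 = {t0}
  B7 = {t3}
s0 ∈ B0, t0 ∈ B6 → different blocks

NO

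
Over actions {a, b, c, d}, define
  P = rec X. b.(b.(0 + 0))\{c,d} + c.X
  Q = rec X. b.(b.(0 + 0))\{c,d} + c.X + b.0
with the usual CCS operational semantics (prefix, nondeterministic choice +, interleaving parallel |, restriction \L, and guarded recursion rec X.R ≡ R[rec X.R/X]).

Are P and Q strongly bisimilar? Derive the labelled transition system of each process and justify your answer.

P ≁ Q

LTS(P): 3 reachable states
  s0 = rec X. b.(b.(0 + 0))\{c,d} + c.X | ··b··> s1, ··c··> s0
  s1 = (b.(0 + 0))\{c,d} | ··b··> s2
  s2 = (0 + 0)\{c,d} | ·
LTS(Q): 4 reachable states
  t0 = rec X. b.(b.(0 + 0))\{c,d} + c.X + b.0 | ··b··> t1, ··b··> t2, ··c··> t0
  t1 = (b.(0 + 0))\{c,d} | ··b··> t3
  t2 = 0 | ·
  t3 = (0 + 0)\{c,d} | ·
Bisimilarity quotient blocks:
  B0 = {s0}
  B1 = {s1, t1}
  B2 = {s2, t2, t3}
  B3 = {t0}
s0 ∈ B0, t0 ∈ B3 → different blocks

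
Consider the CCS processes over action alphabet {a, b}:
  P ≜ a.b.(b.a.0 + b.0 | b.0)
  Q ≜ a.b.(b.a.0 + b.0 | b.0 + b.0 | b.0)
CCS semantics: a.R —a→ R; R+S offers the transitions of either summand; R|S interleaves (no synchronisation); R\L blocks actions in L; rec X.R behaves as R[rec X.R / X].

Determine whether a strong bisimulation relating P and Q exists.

bisimilar

Reachable graph of P (8 states):
  p0 = a.b.(b.a.0 + b.0 | b.0) ⊢ —a→ p1
  p1 = b.(b.a.0 + b.0 | b.0) ⊢ —b→ p2
  p2 = b.a.0 + b.0 | b.0 ⊢ —b→ p3, —b→ p4, —b→ p5
  p3 = 0 | b.0 ⊢ —b→ p6
  p4 = a.0 ⊢ —a→ p7
  p5 = b.0 | 0 ⊢ —b→ p6
  p6 = 0 | 0 ⊢ deadlocked
  p7 = 0 ⊢ deadlocked
Reachable graph of Q (8 states):
  q0 = a.b.(b.a.0 + b.0 | b.0 + b.0 | b.0) ⊢ —a→ q1
  q1 = b.(b.a.0 + b.0 | b.0 + b.0 | b.0) ⊢ —b→ q2
  q2 = b.a.0 + b.0 | b.0 + b.0 | b.0 ⊢ —b→ q3, —b→ q4, —b→ q5
  q3 = 0 | b.0 ⊢ —b→ q6
  q4 = a.0 ⊢ —a→ q7
  q5 = b.0 | 0 ⊢ —b→ q6
  q6 = 0 | 0 ⊢ deadlocked
  q7 = 0 ⊢ deadlocked
Bisimilarity quotient blocks:
  B0 = {p0, q0}
  B1 = {p1, q1}
  B2 = {p2, q2}
  B3 = {p3, p5, q3, q5}
  B4 = {p6, p7, q6, q7}
  B5 = {p4, q4}
p0 ∈ B0, q0 ∈ B0 → same block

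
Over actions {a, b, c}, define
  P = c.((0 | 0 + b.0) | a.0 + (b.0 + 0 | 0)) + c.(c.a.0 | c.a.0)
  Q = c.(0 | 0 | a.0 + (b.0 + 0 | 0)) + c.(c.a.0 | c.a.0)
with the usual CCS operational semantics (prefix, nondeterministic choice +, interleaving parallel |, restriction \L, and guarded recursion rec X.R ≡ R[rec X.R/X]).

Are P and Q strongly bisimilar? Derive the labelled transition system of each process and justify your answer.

P ≁ Q

P's transition system — 13 states:
  s0 = c.((0 | 0 + b.0) | a.0 + (b.0 + 0 | 0)) + c.(c.a.0 | c.a.0) :: ··c··> s1, ··c··> s2
  s1 = (0 | 0 + b.0) | a.0 + (b.0 + 0 | 0) :: ··a··> s3, ··b··> s4, ··b··> s5
  s2 = c.a.0 | c.a.0 :: ··c··> s6, ··c··> s7
  s3 = (0 | 0 + b.0) | 0 :: ··b··> s8
  s4 = 0 :: stopped
  s5 = 0 | a.0 :: ··a··> s8
  s6 = a.0 | c.a.0 :: ··a··> s9, ··c··> s10
  s7 = c.a.0 | a.0 :: ··a··> s11, ··c··> s10
  s8 = 0 | 0 :: stopped
  s9 = 0 | c.a.0 :: ··c··> s5
  s10 = a.0 | a.0 :: ··a··> s12, ··a··> s5
  s11 = c.a.0 | 0 :: ··c··> s12
  s12 = a.0 | 0 :: ··a··> s8
Q's transition system — 13 states:
  t0 = c.(0 | 0 | a.0 + (b.0 + 0 | 0)) + c.(c.a.0 | c.a.0) :: ··c··> t1, ··c··> t2
  t1 = 0 | 0 | a.0 + (b.0 + 0 | 0) :: ··a··> t3, ··b··> t4
  t2 = c.a.0 | c.a.0 :: ··c··> t5, ··c··> t6
  t3 = 0 | 0 | 0 :: stopped
  t4 = 0 :: stopped
  t5 = a.0 | c.a.0 :: ··a··> t7, ··c··> t8
  t6 = c.a.0 | a.0 :: ··a··> t9, ··c··> t8
  t7 = 0 | c.a.0 :: ··c··> t10
  t8 = a.0 | a.0 :: ··a··> t10, ··a··> t11
  t9 = c.a.0 | 0 :: ··c··> t11
  t10 = 0 | a.0 :: ··a··> t12
  t11 = a.0 | 0 :: ··a··> t12
  t12 = 0 | 0 :: stopped
Partition-refinement fixed point:
  B0 = {s0}
  B1 = {s1}
  B2 = {s3}
  B3 = {s4, s8, t12, t3, t4}
  B4 = {s12, s5, t10, t11}
  B5 = {s2, t2}
  B6 = {s6, s7, t5, t6}
  B7 = {s10, t8}
  B8 = {s11, s9, t7, t9}
  B9 = {t0}
  B10 = {t1}
s0 ∈ B0, t0 ∈ B9 → different blocks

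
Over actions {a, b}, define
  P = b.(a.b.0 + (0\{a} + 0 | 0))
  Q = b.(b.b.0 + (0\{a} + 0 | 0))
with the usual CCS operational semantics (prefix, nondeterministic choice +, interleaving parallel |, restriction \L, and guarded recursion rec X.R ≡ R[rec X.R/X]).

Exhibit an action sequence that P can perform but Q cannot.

Reachable graph of P (4 states):
  m0 = b.(a.b.0 + (0\{a} + 0 | 0)) | —b→ m1
  m1 = a.b.0 + (0\{a} + 0 | 0) | —a→ m2
  m2 = b.0 | —b→ m3
  m3 = 0 | (no moves)
Reachable graph of Q (4 states):
  n0 = b.(b.b.0 + (0\{a} + 0 | 0)) | —b→ n1
  n1 = b.b.0 + (0\{a} + 0 | 0) | —b→ n2
  n2 = b.0 | —b→ n3
  n3 = 0 | (no moves)
Run σ = ⟨ba⟩ on P: start {m0}
  step 1 (b): {m1}
  step 2 (a): {m2}
  P completes σ.
Run σ = ⟨ba⟩ on Q: start {n0}
  step 1 (b): {n1}
  step 2 (a): ∅ (Q stuck)

ba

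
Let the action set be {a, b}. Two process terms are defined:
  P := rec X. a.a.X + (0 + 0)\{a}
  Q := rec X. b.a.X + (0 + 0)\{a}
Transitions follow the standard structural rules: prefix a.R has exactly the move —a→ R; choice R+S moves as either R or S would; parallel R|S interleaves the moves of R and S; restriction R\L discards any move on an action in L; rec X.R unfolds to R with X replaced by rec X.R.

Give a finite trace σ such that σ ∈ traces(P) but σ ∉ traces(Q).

P's transition system — 2 states:
  m0 = rec X. a.a.X + (0 + 0)\{a} ⊢ —a→ m1
  m1 = a.(rec X. a.a.X + (0 + 0)\{a}) ⊢ —a→ m0
Q's transition system — 2 states:
  n0 = rec X. b.a.X + (0 + 0)\{a} ⊢ —b→ n1
  n1 = a.(rec X. b.a.X + (0 + 0)\{a}) ⊢ —a→ n0
Run σ = ⟨a⟩ on P: start {m0}
  step 1 (a): {m1}
  P completes σ.
Run σ = ⟨a⟩ on Q: start {n0}
  step 1 (a): ∅  — Q cannot continue

a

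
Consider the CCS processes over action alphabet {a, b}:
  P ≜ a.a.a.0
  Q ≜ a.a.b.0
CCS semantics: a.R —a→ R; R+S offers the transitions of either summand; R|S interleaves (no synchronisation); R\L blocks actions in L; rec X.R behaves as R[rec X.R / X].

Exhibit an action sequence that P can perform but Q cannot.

aaa

LTS(P): 4 reachable states
  m0 = a.a.a.0 has moves —a→ m1
  m1 = a.a.0 has moves —a→ m2
  m2 = a.0 has moves —a→ m3
  m3 = 0 has moves (no moves)
LTS(Q): 4 reachable states
  n0 = a.a.b.0 has moves —a→ n1
  n1 = a.b.0 has moves —a→ n2
  n2 = b.0 has moves —b→ n3
  n3 = 0 has moves (no moves)
Run σ = ⟨aaa⟩ on P: start {m0}
  [1] a ⇒ {m1}
  [2] a ⇒ {m2}
  [3] a ⇒ {m3}
  — P admits the full trace.
Run σ = ⟨aaa⟩ on Q: start {n0}
  [1] a ⇒ {n1}
  [2] a ⇒ {n2}
  [3] a ⇒ no successor for Q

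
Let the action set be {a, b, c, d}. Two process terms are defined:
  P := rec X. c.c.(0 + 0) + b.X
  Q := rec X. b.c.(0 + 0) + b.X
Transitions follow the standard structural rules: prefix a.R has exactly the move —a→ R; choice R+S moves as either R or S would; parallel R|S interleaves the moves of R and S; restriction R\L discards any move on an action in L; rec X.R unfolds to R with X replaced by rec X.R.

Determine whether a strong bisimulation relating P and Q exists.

P ≁ Q

P's transition system — 3 states:
  p0 = rec X. c.c.(0 + 0) + b.X :: ··b··> p0, ··c··> p1
  p1 = c.(0 + 0) :: ··c··> p2
  p2 = 0 + 0 :: deadlocked
Q's transition system — 3 states:
  q0 = rec X. b.c.(0 + 0) + b.X :: ··b··> q0, ··b··> q1
  q1 = c.(0 + 0) :: ··c··> q2
  q2 = 0 + 0 :: deadlocked
Bisimilarity quotient blocks:
  B0 = {p0}
  B1 = {p1, q1}
  B2 = {p2, q2}
  B3 = {q0}
p0 ∈ B0, q0 ∈ B3 → different blocks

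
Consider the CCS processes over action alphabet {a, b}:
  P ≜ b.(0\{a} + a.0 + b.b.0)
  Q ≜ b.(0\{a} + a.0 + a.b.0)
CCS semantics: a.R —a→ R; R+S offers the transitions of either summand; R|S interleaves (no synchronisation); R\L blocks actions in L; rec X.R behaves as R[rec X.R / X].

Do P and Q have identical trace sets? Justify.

NO — witness ⟨bb⟩

LTS(P): 4 reachable states
  u0 = b.(0\{a} + a.0 + b.b.0) :: -b-> u1
  u1 = 0\{a} + a.0 + b.b.0 :: -a-> u2, -b-> u3
  u2 = 0 :: ∅
  u3 = b.0 :: -b-> u2
LTS(Q): 4 reachable states
  v0 = b.(0\{a} + a.0 + a.b.0) :: -b-> v1
  v1 = 0\{a} + a.0 + a.b.0 :: -a-> v2, -a-> v3
  v2 = 0 :: ∅
  v3 = b.0 :: -b-> v2
Trace ⟨bb⟩ through P, begin at {u0}:
  [1] b ⇒ {u1}
  [2] b ⇒ {u3}
  — P admits the full trace.
Trace ⟨bb⟩ through Q, begin at {v0}:
  [1] b ⇒ {v1}
  [2] b ⇒ ∅ (Q stuck)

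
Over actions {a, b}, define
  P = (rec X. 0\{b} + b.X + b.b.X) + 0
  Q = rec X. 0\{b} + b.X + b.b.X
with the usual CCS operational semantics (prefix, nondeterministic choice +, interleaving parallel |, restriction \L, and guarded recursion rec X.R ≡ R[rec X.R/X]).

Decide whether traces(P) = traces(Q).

LTS(P): 3 reachable states
  s0 = (rec X. 0\{b} + b.X + b.b.X) + 0 | =b=> s1, =b=> s2
  s1 = b.(rec X. 0\{b} + b.X + b.b.X) | =b=> s2
  s2 = rec X. 0\{b} + b.X + b.b.X | =b=> s1, =b=> s2
LTS(Q): 2 reachable states
  t0 = rec X. 0\{b} + b.X + b.b.X | =b=> t0, =b=> t1
  t1 = b.(rec X. 0\{b} + b.X + b.b.X) | =b=> t0
Bisimilarity quotient blocks:
  B0 = {s0, s1, s2, t0, t1}
s0 ∈ B0, t0 ∈ B0 → same block
Bisimilar ⇒ trace-equivalent.

YES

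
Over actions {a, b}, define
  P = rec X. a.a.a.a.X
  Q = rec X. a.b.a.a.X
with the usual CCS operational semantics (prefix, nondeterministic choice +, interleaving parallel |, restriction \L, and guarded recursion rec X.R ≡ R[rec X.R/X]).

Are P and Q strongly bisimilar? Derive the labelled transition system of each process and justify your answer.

P's transition system — 4 states:
  s0 = rec X. a.a.a.a.X :: —a→ s1
  s1 = a.a.a.(rec X. a.a.a.a.X) :: —a→ s2
  s2 = a.a.(rec X. a.a.a.a.X) :: —a→ s3
  s3 = a.(rec X. a.a.a.a.X) :: —a→ s0
Q's transition system — 4 states:
  t0 = rec X. a.b.a.a.X :: —a→ t1
  t1 = b.a.a.(rec X. a.b.a.a.X) :: —b→ t2
  t2 = a.a.(rec X. a.b.a.a.X) :: —a→ t3
  t3 = a.(rec X. a.b.a.a.X) :: —a→ t0
Partition-refinement fixed point:
  B0 = {s0, s1, s2, s3}
  B1 = {t0}
  B2 = {t1}
  B3 = {t2}
  B4 = {t3}
s0 ∈ B0, t0 ∈ B1 → different blocks

NO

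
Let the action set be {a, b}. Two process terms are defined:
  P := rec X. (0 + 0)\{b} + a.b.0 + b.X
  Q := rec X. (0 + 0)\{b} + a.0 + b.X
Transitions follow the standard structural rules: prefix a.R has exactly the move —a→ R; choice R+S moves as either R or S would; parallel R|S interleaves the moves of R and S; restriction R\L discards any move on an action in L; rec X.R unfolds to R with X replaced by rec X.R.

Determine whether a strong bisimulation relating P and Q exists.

P ≁ Q

P's transition system — 3 states:
  u0 = rec X. (0 + 0)\{b} + a.b.0 + b.X → --a--▸ u1, --b--▸ u0
  u1 = b.0 → --b--▸ u2
  u2 = 0 → deadlocked
Q's transition system — 2 states:
  v0 = rec X. (0 + 0)\{b} + a.0 + b.X → --a--▸ v1, --b--▸ v0
  v1 = 0 → deadlocked
Bisimilarity quotient blocks:
  B0 = {u0}
  B1 = {u1}
  B2 = {u2, v1}
  B3 = {v0}
u0 ∈ B0, v0 ∈ B3 → different blocks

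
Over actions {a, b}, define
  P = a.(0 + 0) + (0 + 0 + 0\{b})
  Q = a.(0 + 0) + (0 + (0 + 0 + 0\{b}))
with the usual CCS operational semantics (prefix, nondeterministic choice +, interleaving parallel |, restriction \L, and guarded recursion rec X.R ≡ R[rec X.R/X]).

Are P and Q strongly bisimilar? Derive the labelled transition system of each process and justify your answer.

YES

P's transition system — 2 states:
  s0 = a.(0 + 0) + (0 + 0 + 0\{b}) :: --a--▸ s1
  s1 = 0 + 0 :: stopped
Q's transition system — 2 states:
  t0 = a.(0 + 0) + (0 + (0 + 0 + 0\{b})) :: --a--▸ t1
  t1 = 0 + 0 :: stopped
Coarsest stable partition (strong bisimilarity classes):
  B0 = {s0, t0}
  B1 = {s1, t1}
s0 ∈ B0, t0 ∈ B0 → same block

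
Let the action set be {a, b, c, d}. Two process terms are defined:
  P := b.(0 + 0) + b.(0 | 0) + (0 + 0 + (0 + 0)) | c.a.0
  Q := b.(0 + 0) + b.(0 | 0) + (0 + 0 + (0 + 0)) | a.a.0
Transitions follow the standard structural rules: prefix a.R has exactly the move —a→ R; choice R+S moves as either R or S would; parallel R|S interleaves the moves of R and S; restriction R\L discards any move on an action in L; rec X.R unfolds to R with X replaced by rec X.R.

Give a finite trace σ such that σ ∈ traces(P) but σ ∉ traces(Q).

Reachable graph of P (5 states):
  p0 = b.(0 + 0) + b.(0 | 0) + (0 + 0 + (0 + 0)) | c.a.0 has moves —b→ p1, —b→ p2, —c→ p3
  p1 = 0 + 0 has moves ·
  p2 = 0 | 0 has moves ·
  p3 = (0 + 0 + (0 + 0)) | a.0 has moves —a→ p4
  p4 = (0 + 0 + (0 + 0)) | 0 has moves ·
Reachable graph of Q (5 states):
  q0 = b.(0 + 0) + b.(0 | 0) + (0 + 0 + (0 + 0)) | a.a.0 has moves —a→ q1, —b→ q2, —b→ q3
  q1 = (0 + 0 + (0 + 0)) | a.0 has moves —a→ q4
  q2 = 0 + 0 has moves ·
  q3 = 0 | 0 has moves ·
  q4 = (0 + 0 + (0 + 0)) | 0 has moves ·
Executing c from P (initial set {p0}):
  [1] c ⇒ {p3}
  — P admits the full trace.
Executing c from Q (initial set {q0}):
  [1] c ⇒ ∅  — Q cannot continue

c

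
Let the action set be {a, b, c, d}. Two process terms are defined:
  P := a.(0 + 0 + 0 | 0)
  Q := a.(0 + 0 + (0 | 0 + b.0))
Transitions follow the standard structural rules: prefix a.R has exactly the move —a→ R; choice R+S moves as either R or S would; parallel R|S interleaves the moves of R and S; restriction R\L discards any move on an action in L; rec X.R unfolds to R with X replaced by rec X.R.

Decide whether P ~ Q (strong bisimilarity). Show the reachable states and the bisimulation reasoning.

not bisimilar

P's transition system — 2 states:
  u0 = a.(0 + 0 + 0 | 0) ⊢ -a-> u1
  u1 = 0 + 0 + 0 | 0 ⊢ deadlocked
Q's transition system — 3 states:
  v0 = a.(0 + 0 + (0 | 0 + b.0)) ⊢ -a-> v1
  v1 = 0 + 0 + (0 | 0 + b.0) ⊢ -b-> v2
  v2 = 0 ⊢ deadlocked
Bisimilarity quotient blocks:
  B0 = {u0}
  B1 = {u1, v2}
  B2 = {v0}
  B3 = {v1}
u0 ∈ B0, v0 ∈ B2 → different blocks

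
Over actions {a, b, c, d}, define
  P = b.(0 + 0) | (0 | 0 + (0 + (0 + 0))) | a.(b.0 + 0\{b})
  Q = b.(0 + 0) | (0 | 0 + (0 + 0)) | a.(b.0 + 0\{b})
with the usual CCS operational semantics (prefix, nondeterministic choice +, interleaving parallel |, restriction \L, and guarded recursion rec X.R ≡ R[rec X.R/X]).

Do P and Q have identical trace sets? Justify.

YES

Reachable graph of P (6 states):
  s0 = b.(0 + 0) | (0 | 0 + (0 + (0 + 0))) | a.(b.0 + 0\{b}) | —a→ s1, —b→ s2
  s1 = b.(0 + 0) | (0 | 0 + (0 + (0 + 0))) | (b.0 + 0\{b}) | —b→ s3, —b→ s4
  s2 = (0 + 0) | (0 | 0 + (0 + (0 + 0))) | a.(b.0 + 0\{b}) | —a→ s3
  s3 = (0 + 0) | (0 | 0 + (0 + (0 + 0))) | (b.0 + 0\{b}) | —b→ s5
  s4 = b.(0 + 0) | (0 | 0 + (0 + (0 + 0))) | 0 | —b→ s5
  s5 = (0 + 0) | (0 | 0 + (0 + (0 + 0))) | 0 | deadlocked
Reachable graph of Q (6 states):
  t0 = b.(0 + 0) | (0 | 0 + (0 + 0)) | a.(b.0 + 0\{b}) | —a→ t1, —b→ t2
  t1 = b.(0 + 0) | (0 | 0 + (0 + 0)) | (b.0 + 0\{b}) | —b→ t3, —b→ t4
  t2 = (0 + 0) | (0 | 0 + (0 + 0)) | a.(b.0 + 0\{b}) | —a→ t3
  t3 = (0 + 0) | (0 | 0 + (0 + 0)) | (b.0 + 0\{b}) | —b→ t5
  t4 = b.(0 + 0) | (0 | 0 + (0 + 0)) | 0 | —b→ t5
  t5 = (0 + 0) | (0 | 0 + (0 + 0)) | 0 | deadlocked
Bisimilarity quotient blocks:
  B0 = {s0, t0}
  B1 = {s2, t2}
  B2 = {s3, s4, t3, t4}
  B3 = {s5, t5}
  B4 = {s1, t1}
s0 ∈ B0, t0 ∈ B0 → same block
Bisimilar ⇒ trace-equivalent.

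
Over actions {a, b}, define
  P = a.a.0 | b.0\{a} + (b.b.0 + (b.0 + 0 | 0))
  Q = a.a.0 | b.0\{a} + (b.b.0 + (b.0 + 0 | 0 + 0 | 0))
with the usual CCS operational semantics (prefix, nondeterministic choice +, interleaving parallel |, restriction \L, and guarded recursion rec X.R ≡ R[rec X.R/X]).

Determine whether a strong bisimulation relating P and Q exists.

Reachable graph of P (8 states):
  u0 = a.a.0 | b.0\{a} + (b.b.0 + (b.0 + 0 | 0)) has moves =a=> u1, =b=> u2, =b=> u3, =b=> u4
  u1 = a.0 | b.0\{a} has moves =a=> u5, =b=> u6
  u2 = 0 has moves deadlocked
  u3 = a.a.0 | 0\{a} has moves =a=> u6
  u4 = b.0 has moves =b=> u2
  u5 = 0 | b.0\{a} has moves =b=> u7
  u6 = a.0 | 0\{a} has moves =a=> u7
  u7 = 0 | 0\{a} has moves deadlocked
Reachable graph of Q (8 states):
  v0 = a.a.0 | b.0\{a} + (b.b.0 + (b.0 + 0 | 0 + 0 | 0)) has moves =a=> v1, =b=> v2, =b=> v3, =b=> v4
  v1 = a.0 | b.0\{a} has moves =a=> v5, =b=> v6
  v2 = 0 has moves deadlocked
  v3 = a.a.0 | 0\{a} has moves =a=> v6
  v4 = b.0 has moves =b=> v2
  v5 = 0 | b.0\{a} has moves =b=> v7
  v6 = a.0 | 0\{a} has moves =a=> v7
  v7 = 0 | 0\{a} has moves deadlocked
Coarsest stable partition (strong bisimilarity classes):
  B0 = {u0, v0}
  B1 = {u3, v3}
  B2 = {u6, v6}
  B3 = {u2, u7, v2, v7}
  B4 = {u1, v1}
  B5 = {u4, u5, v4, v5}
u0 ∈ B0, v0 ∈ B0 → same block

YES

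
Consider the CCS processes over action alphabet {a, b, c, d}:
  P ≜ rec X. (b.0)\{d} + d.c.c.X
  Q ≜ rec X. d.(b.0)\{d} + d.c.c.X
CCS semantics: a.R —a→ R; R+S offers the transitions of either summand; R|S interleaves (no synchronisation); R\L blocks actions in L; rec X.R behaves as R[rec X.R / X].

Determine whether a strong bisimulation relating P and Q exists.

P ≁ Q

Reachable graph of P (4 states):
  u0 = rec X. (b.0)\{d} + d.c.c.X → —b→ u1, —d→ u2
  u1 = 0\{d} → ·
  u2 = c.c.(rec X. (b.0)\{d} + d.c.c.X) → —c→ u3
  u3 = c.(rec X. (b.0)\{d} + d.c.c.X) → —c→ u0
Reachable graph of Q (5 states):
  v0 = rec X. d.(b.0)\{d} + d.c.c.X → —d→ v1, —d→ v2
  v1 = (b.0)\{d} → —b→ v3
  v2 = c.c.(rec X. d.(b.0)\{d} + d.c.c.X) → —c→ v4
  v3 = 0\{d} → ·
  v4 = c.(rec X. d.(b.0)\{d} + d.c.c.X) → —c→ v0
Partition-refinement fixed point:
  B0 = {u0}
  B1 = {u2}
  B2 = {u3}
  B3 = {u1, v3}
  B4 = {v0}
  B5 = {v2}
  B6 = {v4}
  B7 = {v1}
u0 ∈ B0, v0 ∈ B4 → different blocks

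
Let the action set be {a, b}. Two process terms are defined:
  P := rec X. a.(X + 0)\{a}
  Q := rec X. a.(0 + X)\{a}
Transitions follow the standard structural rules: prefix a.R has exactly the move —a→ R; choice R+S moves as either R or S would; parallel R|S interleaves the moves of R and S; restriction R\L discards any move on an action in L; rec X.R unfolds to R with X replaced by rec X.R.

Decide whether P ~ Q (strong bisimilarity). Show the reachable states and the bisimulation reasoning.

P ~ Q

LTS(P): 2 reachable states
  u0 = rec X. a.(X + 0)\{a} | -a-> u1
  u1 = ((rec X. a.(X + 0)\{a}) + 0)\{a} | stopped
LTS(Q): 2 reachable states
  v0 = rec X. a.(0 + X)\{a} | -a-> v1
  v1 = (0 + (rec X. a.(0 + X)\{a}))\{a} | stopped
Partition-refinement fixed point:
  B0 = {u0, v0}
  B1 = {u1, v1}
u0 ∈ B0, v0 ∈ B0 → same block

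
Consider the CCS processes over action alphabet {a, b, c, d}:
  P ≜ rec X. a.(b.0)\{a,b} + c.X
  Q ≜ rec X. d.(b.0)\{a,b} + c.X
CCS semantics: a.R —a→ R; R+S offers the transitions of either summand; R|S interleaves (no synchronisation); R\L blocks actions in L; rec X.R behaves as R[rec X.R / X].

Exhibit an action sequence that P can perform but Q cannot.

a

P's transition system — 2 states:
  m0 = rec X. a.(b.0)\{a,b} + c.X ⊢ --a--▸ m1, --c--▸ m0
  m1 = (b.0)\{a,b} ⊢ deadlocked
Q's transition system — 2 states:
  n0 = rec X. d.(b.0)\{a,b} + c.X ⊢ --c--▸ n0, --d--▸ n1
  n1 = (b.0)\{a,b} ⊢ deadlocked
Trace ⟨a⟩ through P, begin at {m0}:
  after a @ step 1: {m1}
  ✓ P
Trace ⟨a⟩ through Q, begin at {n0}:
  after a @ step 1: ∅  — Q cannot continue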